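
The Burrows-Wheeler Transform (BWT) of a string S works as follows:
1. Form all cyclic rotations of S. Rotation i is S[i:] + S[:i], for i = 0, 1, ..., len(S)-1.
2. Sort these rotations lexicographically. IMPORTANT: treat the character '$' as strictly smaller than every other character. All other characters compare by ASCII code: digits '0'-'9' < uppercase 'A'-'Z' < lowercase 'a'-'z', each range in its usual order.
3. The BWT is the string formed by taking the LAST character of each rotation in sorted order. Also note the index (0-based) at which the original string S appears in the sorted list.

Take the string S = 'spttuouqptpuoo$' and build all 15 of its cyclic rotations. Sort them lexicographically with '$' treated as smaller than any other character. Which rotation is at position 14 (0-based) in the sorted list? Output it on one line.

All 15 rotations (rotation i = S[i:]+S[:i]):
  rot[0] = spttuouqptpuoo$
  rot[1] = pttuouqptpuoo$s
  rot[2] = ttuouqptpuoo$sp
  rot[3] = tuouqptpuoo$spt
  rot[4] = uouqptpuoo$sptt
  rot[5] = ouqptpuoo$spttu
  rot[6] = uqptpuoo$spttuo
  rot[7] = qptpuoo$spttuou
  rot[8] = ptpuoo$spttuouq
  rot[9] = tpuoo$spttuouqp
  rot[10] = puoo$spttuouqpt
  rot[11] = uoo$spttuouqptp
  rot[12] = oo$spttuouqptpu
  rot[13] = o$spttuouqptpuo
  rot[14] = $spttuouqptpuoo
Sorted (with $ < everything):
  sorted[0] = $spttuouqptpuoo
  sorted[1] = o$spttuouqptpuo
  sorted[2] = oo$spttuouqptpu
  sorted[3] = ouqptpuoo$spttu
  sorted[4] = ptpuoo$spttuouq
  sorted[5] = pttuouqptpuoo$s
  sorted[6] = puoo$spttuouqpt
  sorted[7] = qptpuoo$spttuou
  sorted[8] = spttuouqptpuoo$
  sorted[9] = tpuoo$spttuouqp
  sorted[10] = ttuouqptpuoo$sp
  sorted[11] = tuouqptpuoo$spt
  sorted[12] = uoo$spttuouqptp
  sorted[13] = uouqptpuoo$sptt
  sorted[14] = uqptpuoo$spttuo
sorted[14] = uqptpuoo$spttuo

Answer: uqptpuoo$spttuo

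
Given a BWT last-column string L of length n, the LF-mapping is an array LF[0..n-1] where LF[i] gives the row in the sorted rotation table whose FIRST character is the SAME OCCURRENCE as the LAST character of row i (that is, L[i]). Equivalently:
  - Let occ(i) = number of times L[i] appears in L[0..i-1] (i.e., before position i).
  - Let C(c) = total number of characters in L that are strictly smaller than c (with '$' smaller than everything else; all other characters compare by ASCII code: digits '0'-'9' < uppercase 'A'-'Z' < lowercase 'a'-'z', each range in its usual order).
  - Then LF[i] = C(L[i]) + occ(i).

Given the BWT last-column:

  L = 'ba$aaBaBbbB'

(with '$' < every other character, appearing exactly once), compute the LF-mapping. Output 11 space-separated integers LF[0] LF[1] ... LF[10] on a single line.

Char counts: '$':1, 'B':3, 'a':4, 'b':3
C (first-col start): C('$')=0, C('B')=1, C('a')=4, C('b')=8
L[0]='b': occ=0, LF[0]=C('b')+0=8+0=8
L[1]='a': occ=0, LF[1]=C('a')+0=4+0=4
L[2]='$': occ=0, LF[2]=C('$')+0=0+0=0
L[3]='a': occ=1, LF[3]=C('a')+1=4+1=5
L[4]='a': occ=2, LF[4]=C('a')+2=4+2=6
L[5]='B': occ=0, LF[5]=C('B')+0=1+0=1
L[6]='a': occ=3, LF[6]=C('a')+3=4+3=7
L[7]='B': occ=1, LF[7]=C('B')+1=1+1=2
L[8]='b': occ=1, LF[8]=C('b')+1=8+1=9
L[9]='b': occ=2, LF[9]=C('b')+2=8+2=10
L[10]='B': occ=2, LF[10]=C('B')+2=1+2=3

Answer: 8 4 0 5 6 1 7 2 9 10 3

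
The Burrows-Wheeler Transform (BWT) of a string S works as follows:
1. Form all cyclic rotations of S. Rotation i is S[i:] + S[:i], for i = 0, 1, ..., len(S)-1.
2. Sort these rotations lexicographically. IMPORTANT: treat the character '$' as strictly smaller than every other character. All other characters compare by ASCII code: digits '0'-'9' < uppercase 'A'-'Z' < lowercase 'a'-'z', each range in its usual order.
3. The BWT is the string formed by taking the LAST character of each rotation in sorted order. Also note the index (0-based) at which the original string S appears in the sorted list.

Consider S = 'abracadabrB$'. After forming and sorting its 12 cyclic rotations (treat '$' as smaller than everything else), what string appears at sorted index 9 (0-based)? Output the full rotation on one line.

Answer: dabrB$abraca

Derivation:
All 12 rotations (rotation i = S[i:]+S[:i]):
  rot[0] = abracadabrB$
  rot[1] = bracadabrB$a
  rot[2] = racadabrB$ab
  rot[3] = acadabrB$abr
  rot[4] = cadabrB$abra
  rot[5] = adabrB$abrac
  rot[6] = dabrB$abraca
  rot[7] = abrB$abracad
  rot[8] = brB$abracada
  rot[9] = rB$abracadab
  rot[10] = B$abracadabr
  rot[11] = $abracadabrB
Sorted (with $ < everything):
  sorted[0] = $abracadabrB
  sorted[1] = B$abracadabr
  sorted[2] = abrB$abracad
  sorted[3] = abracadabrB$
  sorted[4] = acadabrB$abr
  sorted[5] = adabrB$abrac
  sorted[6] = brB$abracada
  sorted[7] = bracadabrB$a
  sorted[8] = cadabrB$abra
  sorted[9] = dabrB$abraca
  sorted[10] = rB$abracadab
  sorted[11] = racadabrB$ab
sorted[9] = dabrB$abraca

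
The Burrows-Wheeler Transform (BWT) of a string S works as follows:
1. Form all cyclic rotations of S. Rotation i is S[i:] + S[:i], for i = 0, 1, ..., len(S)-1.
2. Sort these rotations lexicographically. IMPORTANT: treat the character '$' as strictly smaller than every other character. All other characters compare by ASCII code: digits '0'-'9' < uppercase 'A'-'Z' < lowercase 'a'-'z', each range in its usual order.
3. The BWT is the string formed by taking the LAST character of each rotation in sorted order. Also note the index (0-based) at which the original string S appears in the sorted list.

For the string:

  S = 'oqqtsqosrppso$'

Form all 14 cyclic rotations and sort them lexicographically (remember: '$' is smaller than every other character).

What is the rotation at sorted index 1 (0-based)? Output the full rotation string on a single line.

All 14 rotations (rotation i = S[i:]+S[:i]):
  rot[0] = oqqtsqosrppso$
  rot[1] = qqtsqosrppso$o
  rot[2] = qtsqosrppso$oq
  rot[3] = tsqosrppso$oqq
  rot[4] = sqosrppso$oqqt
  rot[5] = qosrppso$oqqts
  rot[6] = osrppso$oqqtsq
  rot[7] = srppso$oqqtsqo
  rot[8] = rppso$oqqtsqos
  rot[9] = ppso$oqqtsqosr
  rot[10] = pso$oqqtsqosrp
  rot[11] = so$oqqtsqosrpp
  rot[12] = o$oqqtsqosrpps
  rot[13] = $oqqtsqosrppso
Sorted (with $ < everything):
  sorted[0] = $oqqtsqosrppso
  sorted[1] = o$oqqtsqosrpps
  sorted[2] = oqqtsqosrppso$
  sorted[3] = osrppso$oqqtsq
  sorted[4] = ppso$oqqtsqosr
  sorted[5] = pso$oqqtsqosrp
  sorted[6] = qosrppso$oqqts
  sorted[7] = qqtsqosrppso$o
  sorted[8] = qtsqosrppso$oq
  sorted[9] = rppso$oqqtsqos
  sorted[10] = so$oqqtsqosrpp
  sorted[11] = sqosrppso$oqqt
  sorted[12] = srppso$oqqtsqo
  sorted[13] = tsqosrppso$oqq
sorted[1] = o$oqqtsqosrpps

Answer: o$oqqtsqosrpps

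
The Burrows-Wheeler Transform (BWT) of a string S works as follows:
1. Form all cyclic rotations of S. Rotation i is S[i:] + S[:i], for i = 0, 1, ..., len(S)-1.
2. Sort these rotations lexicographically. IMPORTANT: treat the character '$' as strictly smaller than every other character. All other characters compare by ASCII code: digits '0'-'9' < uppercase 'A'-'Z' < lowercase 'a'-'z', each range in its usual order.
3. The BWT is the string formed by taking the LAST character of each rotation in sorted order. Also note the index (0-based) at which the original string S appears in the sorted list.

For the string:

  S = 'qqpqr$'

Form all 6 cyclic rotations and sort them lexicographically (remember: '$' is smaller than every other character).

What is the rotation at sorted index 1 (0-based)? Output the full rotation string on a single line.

Answer: pqr$qq

Derivation:
All 6 rotations (rotation i = S[i:]+S[:i]):
  rot[0] = qqpqr$
  rot[1] = qpqr$q
  rot[2] = pqr$qq
  rot[3] = qr$qqp
  rot[4] = r$qqpq
  rot[5] = $qqpqr
Sorted (with $ < everything):
  sorted[0] = $qqpqr
  sorted[1] = pqr$qq
  sorted[2] = qpqr$q
  sorted[3] = qqpqr$
  sorted[4] = qr$qqp
  sorted[5] = r$qqpq
sorted[1] = pqr$qq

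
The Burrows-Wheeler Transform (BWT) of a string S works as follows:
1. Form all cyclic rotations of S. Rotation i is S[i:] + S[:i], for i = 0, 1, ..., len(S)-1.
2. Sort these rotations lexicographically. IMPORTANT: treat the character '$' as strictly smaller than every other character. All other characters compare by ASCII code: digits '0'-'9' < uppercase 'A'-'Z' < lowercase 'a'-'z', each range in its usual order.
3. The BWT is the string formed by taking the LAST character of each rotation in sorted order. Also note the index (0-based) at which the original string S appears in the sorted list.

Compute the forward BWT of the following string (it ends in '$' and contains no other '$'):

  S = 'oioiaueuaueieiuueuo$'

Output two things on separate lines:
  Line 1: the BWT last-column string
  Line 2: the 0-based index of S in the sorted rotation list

Answer: ouiuiuuoeoeui$eaauei
13

Derivation:
All 20 rotations (rotation i = S[i:]+S[:i]):
  rot[0] = oioiaueuaueieiuueuo$
  rot[1] = ioiaueuaueieiuueuo$o
  rot[2] = oiaueuaueieiuueuo$oi
  rot[3] = iaueuaueieiuueuo$oio
  rot[4] = aueuaueieiuueuo$oioi
  rot[5] = ueuaueieiuueuo$oioia
  rot[6] = euaueieiuueuo$oioiau
  rot[7] = uaueieiuueuo$oioiaue
  rot[8] = aueieiuueuo$oioiaueu
  rot[9] = ueieiuueuo$oioiaueua
  rot[10] = eieiuueuo$oioiaueuau
  rot[11] = ieiuueuo$oioiaueuaue
  rot[12] = eiuueuo$oioiaueuauei
  rot[13] = iuueuo$oioiaueuaueie
  rot[14] = uueuo$oioiaueuaueiei
  rot[15] = ueuo$oioiaueuaueieiu
  rot[16] = euo$oioiaueuaueieiuu
  rot[17] = uo$oioiaueuaueieiuue
  rot[18] = o$oioiaueuaueieiuueu
  rot[19] = $oioiaueuaueieiuueuo
Sorted (with $ < everything):
  sorted[0] = $oioiaueuaueieiuueuo  (last char: 'o')
  sorted[1] = aueieiuueuo$oioiaueu  (last char: 'u')
  sorted[2] = aueuaueieiuueuo$oioi  (last char: 'i')
  sorted[3] = eieiuueuo$oioiaueuau  (last char: 'u')
  sorted[4] = eiuueuo$oioiaueuauei  (last char: 'i')
  sorted[5] = euaueieiuueuo$oioiau  (last char: 'u')
  sorted[6] = euo$oioiaueuaueieiuu  (last char: 'u')
  sorted[7] = iaueuaueieiuueuo$oio  (last char: 'o')
  sorted[8] = ieiuueuo$oioiaueuaue  (last char: 'e')
  sorted[9] = ioiaueuaueieiuueuo$o  (last char: 'o')
  sorted[10] = iuueuo$oioiaueuaueie  (last char: 'e')
  sorted[11] = o$oioiaueuaueieiuueu  (last char: 'u')
  sorted[12] = oiaueuaueieiuueuo$oi  (last char: 'i')
  sorted[13] = oioiaueuaueieiuueuo$  (last char: '$')
  sorted[14] = uaueieiuueuo$oioiaue  (last char: 'e')
  sorted[15] = ueieiuueuo$oioiaueua  (last char: 'a')
  sorted[16] = ueuaueieiuueuo$oioia  (last char: 'a')
  sorted[17] = ueuo$oioiaueuaueieiu  (last char: 'u')
  sorted[18] = uo$oioiaueuaueieiuue  (last char: 'e')
  sorted[19] = uueuo$oioiaueuaueiei  (last char: 'i')
Last column: ouiuiuuoeoeui$eaauei
Original string S is at sorted index 13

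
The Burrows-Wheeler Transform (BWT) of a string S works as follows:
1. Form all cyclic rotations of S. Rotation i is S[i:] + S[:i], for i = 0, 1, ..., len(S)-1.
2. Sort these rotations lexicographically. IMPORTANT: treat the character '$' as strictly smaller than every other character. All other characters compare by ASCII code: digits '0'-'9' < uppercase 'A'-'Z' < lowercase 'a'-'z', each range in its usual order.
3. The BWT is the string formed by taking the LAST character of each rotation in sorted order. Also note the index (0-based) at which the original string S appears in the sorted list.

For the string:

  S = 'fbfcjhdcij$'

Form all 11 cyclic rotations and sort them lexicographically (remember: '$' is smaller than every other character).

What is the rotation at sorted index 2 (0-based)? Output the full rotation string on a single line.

All 11 rotations (rotation i = S[i:]+S[:i]):
  rot[0] = fbfcjhdcij$
  rot[1] = bfcjhdcij$f
  rot[2] = fcjhdcij$fb
  rot[3] = cjhdcij$fbf
  rot[4] = jhdcij$fbfc
  rot[5] = hdcij$fbfcj
  rot[6] = dcij$fbfcjh
  rot[7] = cij$fbfcjhd
  rot[8] = ij$fbfcjhdc
  rot[9] = j$fbfcjhdci
  rot[10] = $fbfcjhdcij
Sorted (with $ < everything):
  sorted[0] = $fbfcjhdcij
  sorted[1] = bfcjhdcij$f
  sorted[2] = cij$fbfcjhd
  sorted[3] = cjhdcij$fbf
  sorted[4] = dcij$fbfcjh
  sorted[5] = fbfcjhdcij$
  sorted[6] = fcjhdcij$fb
  sorted[7] = hdcij$fbfcj
  sorted[8] = ij$fbfcjhdc
  sorted[9] = j$fbfcjhdci
  sorted[10] = jhdcij$fbfc
sorted[2] = cij$fbfcjhd

Answer: cij$fbfcjhd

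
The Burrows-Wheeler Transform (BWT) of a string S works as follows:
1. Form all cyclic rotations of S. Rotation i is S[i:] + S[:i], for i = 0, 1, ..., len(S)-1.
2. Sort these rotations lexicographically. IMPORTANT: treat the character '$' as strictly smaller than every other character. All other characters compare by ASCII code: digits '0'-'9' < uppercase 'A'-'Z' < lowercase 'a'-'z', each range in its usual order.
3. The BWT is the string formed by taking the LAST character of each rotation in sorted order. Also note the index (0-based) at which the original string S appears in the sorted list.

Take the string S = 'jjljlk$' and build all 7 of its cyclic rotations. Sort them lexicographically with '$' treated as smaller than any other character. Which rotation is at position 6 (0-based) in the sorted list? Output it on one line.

Answer: lk$jjlj

Derivation:
All 7 rotations (rotation i = S[i:]+S[:i]):
  rot[0] = jjljlk$
  rot[1] = jljlk$j
  rot[2] = ljlk$jj
  rot[3] = jlk$jjl
  rot[4] = lk$jjlj
  rot[5] = k$jjljl
  rot[6] = $jjljlk
Sorted (with $ < everything):
  sorted[0] = $jjljlk
  sorted[1] = jjljlk$
  sorted[2] = jljlk$j
  sorted[3] = jlk$jjl
  sorted[4] = k$jjljl
  sorted[5] = ljlk$jj
  sorted[6] = lk$jjlj
sorted[6] = lk$jjlj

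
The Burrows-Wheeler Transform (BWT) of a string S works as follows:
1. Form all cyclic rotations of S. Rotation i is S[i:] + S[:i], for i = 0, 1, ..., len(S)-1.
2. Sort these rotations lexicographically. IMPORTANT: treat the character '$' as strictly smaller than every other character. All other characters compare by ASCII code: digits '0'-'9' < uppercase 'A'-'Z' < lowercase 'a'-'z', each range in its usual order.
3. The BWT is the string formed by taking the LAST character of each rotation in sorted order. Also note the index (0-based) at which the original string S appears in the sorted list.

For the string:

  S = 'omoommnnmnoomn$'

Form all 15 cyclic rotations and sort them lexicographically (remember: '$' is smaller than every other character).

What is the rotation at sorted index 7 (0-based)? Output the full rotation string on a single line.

All 15 rotations (rotation i = S[i:]+S[:i]):
  rot[0] = omoommnnmnoomn$
  rot[1] = moommnnmnoomn$o
  rot[2] = oommnnmnoomn$om
  rot[3] = ommnnmnoomn$omo
  rot[4] = mmnnmnoomn$omoo
  rot[5] = mnnmnoomn$omoom
  rot[6] = nnmnoomn$omoomm
  rot[7] = nmnoomn$omoommn
  rot[8] = mnoomn$omoommnn
  rot[9] = noomn$omoommnnm
  rot[10] = oomn$omoommnnmn
  rot[11] = omn$omoommnnmno
  rot[12] = mn$omoommnnmnoo
  rot[13] = n$omoommnnmnoom
  rot[14] = $omoommnnmnoomn
Sorted (with $ < everything):
  sorted[0] = $omoommnnmnoomn
  sorted[1] = mmnnmnoomn$omoo
  sorted[2] = mn$omoommnnmnoo
  sorted[3] = mnnmnoomn$omoom
  sorted[4] = mnoomn$omoommnn
  sorted[5] = moommnnmnoomn$o
  sorted[6] = n$omoommnnmnoom
  sorted[7] = nmnoomn$omoommn
  sorted[8] = nnmnoomn$omoomm
  sorted[9] = noomn$omoommnnm
  sorted[10] = ommnnmnoomn$omo
  sorted[11] = omn$omoommnnmno
  sorted[12] = omoommnnmnoomn$
  sorted[13] = oommnnmnoomn$om
  sorted[14] = oomn$omoommnnmn
sorted[7] = nmnoomn$omoommn

Answer: nmnoomn$omoommn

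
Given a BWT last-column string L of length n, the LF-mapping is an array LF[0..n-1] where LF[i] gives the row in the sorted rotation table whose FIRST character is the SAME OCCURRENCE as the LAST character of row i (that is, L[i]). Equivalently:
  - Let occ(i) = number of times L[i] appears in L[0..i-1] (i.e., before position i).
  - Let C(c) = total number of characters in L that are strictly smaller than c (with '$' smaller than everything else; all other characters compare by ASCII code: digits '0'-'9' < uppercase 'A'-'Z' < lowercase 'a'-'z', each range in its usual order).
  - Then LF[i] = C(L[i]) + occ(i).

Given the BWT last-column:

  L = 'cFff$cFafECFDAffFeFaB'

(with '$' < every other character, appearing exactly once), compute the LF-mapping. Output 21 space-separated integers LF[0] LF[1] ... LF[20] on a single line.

Char counts: '$':1, 'A':1, 'B':1, 'C':1, 'D':1, 'E':1, 'F':5, 'a':2, 'c':2, 'e':1, 'f':5
C (first-col start): C('$')=0, C('A')=1, C('B')=2, C('C')=3, C('D')=4, C('E')=5, C('F')=6, C('a')=11, C('c')=13, C('e')=15, C('f')=16
L[0]='c': occ=0, LF[0]=C('c')+0=13+0=13
L[1]='F': occ=0, LF[1]=C('F')+0=6+0=6
L[2]='f': occ=0, LF[2]=C('f')+0=16+0=16
L[3]='f': occ=1, LF[3]=C('f')+1=16+1=17
L[4]='$': occ=0, LF[4]=C('$')+0=0+0=0
L[5]='c': occ=1, LF[5]=C('c')+1=13+1=14
L[6]='F': occ=1, LF[6]=C('F')+1=6+1=7
L[7]='a': occ=0, LF[7]=C('a')+0=11+0=11
L[8]='f': occ=2, LF[8]=C('f')+2=16+2=18
L[9]='E': occ=0, LF[9]=C('E')+0=5+0=5
L[10]='C': occ=0, LF[10]=C('C')+0=3+0=3
L[11]='F': occ=2, LF[11]=C('F')+2=6+2=8
L[12]='D': occ=0, LF[12]=C('D')+0=4+0=4
L[13]='A': occ=0, LF[13]=C('A')+0=1+0=1
L[14]='f': occ=3, LF[14]=C('f')+3=16+3=19
L[15]='f': occ=4, LF[15]=C('f')+4=16+4=20
L[16]='F': occ=3, LF[16]=C('F')+3=6+3=9
L[17]='e': occ=0, LF[17]=C('e')+0=15+0=15
L[18]='F': occ=4, LF[18]=C('F')+4=6+4=10
L[19]='a': occ=1, LF[19]=C('a')+1=11+1=12
L[20]='B': occ=0, LF[20]=C('B')+0=2+0=2

Answer: 13 6 16 17 0 14 7 11 18 5 3 8 4 1 19 20 9 15 10 12 2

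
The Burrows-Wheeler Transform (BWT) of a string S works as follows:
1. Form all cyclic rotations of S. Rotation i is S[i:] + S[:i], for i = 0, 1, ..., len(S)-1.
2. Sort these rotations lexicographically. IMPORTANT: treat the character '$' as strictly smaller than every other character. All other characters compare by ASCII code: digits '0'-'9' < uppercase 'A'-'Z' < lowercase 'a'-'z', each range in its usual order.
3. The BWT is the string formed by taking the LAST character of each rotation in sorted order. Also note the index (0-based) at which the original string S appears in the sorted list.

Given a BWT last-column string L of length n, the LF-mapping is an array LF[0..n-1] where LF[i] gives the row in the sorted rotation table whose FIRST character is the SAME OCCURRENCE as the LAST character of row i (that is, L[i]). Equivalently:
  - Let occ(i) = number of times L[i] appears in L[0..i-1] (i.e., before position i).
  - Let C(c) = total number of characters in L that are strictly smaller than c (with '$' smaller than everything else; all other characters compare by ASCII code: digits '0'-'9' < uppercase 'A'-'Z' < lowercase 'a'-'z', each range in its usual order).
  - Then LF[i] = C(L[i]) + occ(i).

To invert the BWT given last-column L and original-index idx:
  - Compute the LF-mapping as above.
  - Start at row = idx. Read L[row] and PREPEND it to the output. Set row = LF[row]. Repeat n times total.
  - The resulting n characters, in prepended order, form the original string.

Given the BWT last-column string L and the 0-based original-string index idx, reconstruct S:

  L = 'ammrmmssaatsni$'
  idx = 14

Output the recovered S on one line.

Answer: transmissmamma$

Derivation:
LF mapping: 1 5 6 10 7 8 11 12 2 3 14 13 9 4 0
Walk LF starting at row 14, prepending L[row]:
  step 1: row=14, L[14]='$', prepend. Next row=LF[14]=0
  step 2: row=0, L[0]='a', prepend. Next row=LF[0]=1
  step 3: row=1, L[1]='m', prepend. Next row=LF[1]=5
  step 4: row=5, L[5]='m', prepend. Next row=LF[5]=8
  step 5: row=8, L[8]='a', prepend. Next row=LF[8]=2
  step 6: row=2, L[2]='m', prepend. Next row=LF[2]=6
  step 7: row=6, L[6]='s', prepend. Next row=LF[6]=11
  step 8: row=11, L[11]='s', prepend. Next row=LF[11]=13
  step 9: row=13, L[13]='i', prepend. Next row=LF[13]=4
  step 10: row=4, L[4]='m', prepend. Next row=LF[4]=7
  step 11: row=7, L[7]='s', prepend. Next row=LF[7]=12
  step 12: row=12, L[12]='n', prepend. Next row=LF[12]=9
  step 13: row=9, L[9]='a', prepend. Next row=LF[9]=3
  step 14: row=3, L[3]='r', prepend. Next row=LF[3]=10
  step 15: row=10, L[10]='t', prepend. Next row=LF[10]=14
Reversed output: transmissmamma$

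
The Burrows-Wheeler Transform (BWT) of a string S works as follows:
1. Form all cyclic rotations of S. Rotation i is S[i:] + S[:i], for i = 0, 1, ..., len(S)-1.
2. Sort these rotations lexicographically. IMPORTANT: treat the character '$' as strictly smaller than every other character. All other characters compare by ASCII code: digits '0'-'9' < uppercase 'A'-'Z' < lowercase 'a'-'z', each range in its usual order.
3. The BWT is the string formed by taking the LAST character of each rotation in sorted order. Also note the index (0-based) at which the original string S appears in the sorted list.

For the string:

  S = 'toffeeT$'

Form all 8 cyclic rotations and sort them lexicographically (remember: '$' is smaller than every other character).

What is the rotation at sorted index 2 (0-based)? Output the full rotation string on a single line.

All 8 rotations (rotation i = S[i:]+S[:i]):
  rot[0] = toffeeT$
  rot[1] = offeeT$t
  rot[2] = ffeeT$to
  rot[3] = feeT$tof
  rot[4] = eeT$toff
  rot[5] = eT$toffe
  rot[6] = T$toffee
  rot[7] = $toffeeT
Sorted (with $ < everything):
  sorted[0] = $toffeeT
  sorted[1] = T$toffee
  sorted[2] = eT$toffe
  sorted[3] = eeT$toff
  sorted[4] = feeT$tof
  sorted[5] = ffeeT$to
  sorted[6] = offeeT$t
  sorted[7] = toffeeT$
sorted[2] = eT$toffe

Answer: eT$toffe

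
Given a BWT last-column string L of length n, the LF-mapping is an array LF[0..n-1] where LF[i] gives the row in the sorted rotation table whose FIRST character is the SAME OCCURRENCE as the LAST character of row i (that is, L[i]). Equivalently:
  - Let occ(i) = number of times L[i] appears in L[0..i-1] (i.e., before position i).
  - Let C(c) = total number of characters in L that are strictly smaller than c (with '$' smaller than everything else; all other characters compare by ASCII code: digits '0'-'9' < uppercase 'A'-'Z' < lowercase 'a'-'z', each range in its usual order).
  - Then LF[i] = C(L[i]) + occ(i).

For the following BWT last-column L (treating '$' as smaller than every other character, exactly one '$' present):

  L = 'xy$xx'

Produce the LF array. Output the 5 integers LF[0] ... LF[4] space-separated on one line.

Answer: 1 4 0 2 3

Derivation:
Char counts: '$':1, 'x':3, 'y':1
C (first-col start): C('$')=0, C('x')=1, C('y')=4
L[0]='x': occ=0, LF[0]=C('x')+0=1+0=1
L[1]='y': occ=0, LF[1]=C('y')+0=4+0=4
L[2]='$': occ=0, LF[2]=C('$')+0=0+0=0
L[3]='x': occ=1, LF[3]=C('x')+1=1+1=2
L[4]='x': occ=2, LF[4]=C('x')+2=1+2=3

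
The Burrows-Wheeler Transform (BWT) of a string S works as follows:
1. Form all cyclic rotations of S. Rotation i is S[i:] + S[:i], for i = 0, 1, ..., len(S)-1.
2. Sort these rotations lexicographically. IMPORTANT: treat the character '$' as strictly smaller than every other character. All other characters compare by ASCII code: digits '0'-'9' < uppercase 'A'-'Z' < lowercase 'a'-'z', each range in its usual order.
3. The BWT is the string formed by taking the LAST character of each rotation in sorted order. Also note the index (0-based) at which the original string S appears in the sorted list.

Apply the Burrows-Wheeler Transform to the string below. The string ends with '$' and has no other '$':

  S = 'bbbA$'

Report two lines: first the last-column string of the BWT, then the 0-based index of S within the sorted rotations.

Answer: Abbb$
4

Derivation:
All 5 rotations (rotation i = S[i:]+S[:i]):
  rot[0] = bbbA$
  rot[1] = bbA$b
  rot[2] = bA$bb
  rot[3] = A$bbb
  rot[4] = $bbbA
Sorted (with $ < everything):
  sorted[0] = $bbbA  (last char: 'A')
  sorted[1] = A$bbb  (last char: 'b')
  sorted[2] = bA$bb  (last char: 'b')
  sorted[3] = bbA$b  (last char: 'b')
  sorted[4] = bbbA$  (last char: '$')
Last column: Abbb$
Original string S is at sorted index 4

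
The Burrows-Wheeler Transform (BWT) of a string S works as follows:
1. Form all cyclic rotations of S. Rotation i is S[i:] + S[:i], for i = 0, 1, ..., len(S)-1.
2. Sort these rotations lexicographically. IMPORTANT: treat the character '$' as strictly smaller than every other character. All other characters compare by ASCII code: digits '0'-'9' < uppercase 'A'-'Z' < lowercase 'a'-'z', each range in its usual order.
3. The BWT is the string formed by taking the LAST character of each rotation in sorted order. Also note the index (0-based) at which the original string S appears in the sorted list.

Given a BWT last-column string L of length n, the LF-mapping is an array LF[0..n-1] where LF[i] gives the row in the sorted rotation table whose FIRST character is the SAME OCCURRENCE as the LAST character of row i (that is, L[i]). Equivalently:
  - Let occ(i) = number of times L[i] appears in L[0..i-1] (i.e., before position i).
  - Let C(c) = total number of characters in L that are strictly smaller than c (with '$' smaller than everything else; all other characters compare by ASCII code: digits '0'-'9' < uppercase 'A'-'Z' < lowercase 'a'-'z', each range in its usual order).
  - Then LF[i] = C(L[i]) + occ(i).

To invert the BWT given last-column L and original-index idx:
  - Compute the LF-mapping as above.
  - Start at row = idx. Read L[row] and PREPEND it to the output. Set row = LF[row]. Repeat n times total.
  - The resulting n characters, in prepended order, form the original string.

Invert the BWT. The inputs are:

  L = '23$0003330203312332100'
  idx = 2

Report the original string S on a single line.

Answer: 001323230330331300022$

Derivation:
LF mapping: 10 14 0 1 2 3 15 16 17 4 11 5 18 19 8 12 20 21 13 9 6 7
Walk LF starting at row 2, prepending L[row]:
  step 1: row=2, L[2]='$', prepend. Next row=LF[2]=0
  step 2: row=0, L[0]='2', prepend. Next row=LF[0]=10
  step 3: row=10, L[10]='2', prepend. Next row=LF[10]=11
  step 4: row=11, L[11]='0', prepend. Next row=LF[11]=5
  step 5: row=5, L[5]='0', prepend. Next row=LF[5]=3
  step 6: row=3, L[3]='0', prepend. Next row=LF[3]=1
  step 7: row=1, L[1]='3', prepend. Next row=LF[1]=14
  step 8: row=14, L[14]='1', prepend. Next row=LF[14]=8
  step 9: row=8, L[8]='3', prepend. Next row=LF[8]=17
  step 10: row=17, L[17]='3', prepend. Next row=LF[17]=21
  step 11: row=21, L[21]='0', prepend. Next row=LF[21]=7
  step 12: row=7, L[7]='3', prepend. Next row=LF[7]=16
  step 13: row=16, L[16]='3', prepend. Next row=LF[16]=20
  step 14: row=20, L[20]='0', prepend. Next row=LF[20]=6
  step 15: row=6, L[6]='3', prepend. Next row=LF[6]=15
  step 16: row=15, L[15]='2', prepend. Next row=LF[15]=12
  step 17: row=12, L[12]='3', prepend. Next row=LF[12]=18
  step 18: row=18, L[18]='2', prepend. Next row=LF[18]=13
  step 19: row=13, L[13]='3', prepend. Next row=LF[13]=19
  step 20: row=19, L[19]='1', prepend. Next row=LF[19]=9
  step 21: row=9, L[9]='0', prepend. Next row=LF[9]=4
  step 22: row=4, L[4]='0', prepend. Next row=LF[4]=2
Reversed output: 001323230330331300022$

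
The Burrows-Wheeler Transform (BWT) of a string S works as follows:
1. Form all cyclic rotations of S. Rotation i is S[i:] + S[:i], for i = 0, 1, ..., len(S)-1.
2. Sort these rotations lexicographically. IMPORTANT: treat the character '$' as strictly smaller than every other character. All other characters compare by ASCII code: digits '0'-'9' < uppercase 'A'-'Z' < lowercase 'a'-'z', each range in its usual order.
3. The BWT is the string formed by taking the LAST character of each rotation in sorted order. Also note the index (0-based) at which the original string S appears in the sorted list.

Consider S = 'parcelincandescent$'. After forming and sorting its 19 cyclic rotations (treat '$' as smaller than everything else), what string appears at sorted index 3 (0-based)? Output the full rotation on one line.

Answer: candescent$parcelin

Derivation:
All 19 rotations (rotation i = S[i:]+S[:i]):
  rot[0] = parcelincandescent$
  rot[1] = arcelincandescent$p
  rot[2] = rcelincandescent$pa
  rot[3] = celincandescent$par
  rot[4] = elincandescent$parc
  rot[5] = lincandescent$parce
  rot[6] = incandescent$parcel
  rot[7] = ncandescent$parceli
  rot[8] = candescent$parcelin
  rot[9] = andescent$parcelinc
  rot[10] = ndescent$parcelinca
  rot[11] = descent$parcelincan
  rot[12] = escent$parcelincand
  rot[13] = scent$parcelincande
  rot[14] = cent$parcelincandes
  rot[15] = ent$parcelincandesc
  rot[16] = nt$parcelincandesce
  rot[17] = t$parcelincandescen
  rot[18] = $parcelincandescent
Sorted (with $ < everything):
  sorted[0] = $parcelincandescent
  sorted[1] = andescent$parcelinc
  sorted[2] = arcelincandescent$p
  sorted[3] = candescent$parcelin
  sorted[4] = celincandescent$par
  sorted[5] = cent$parcelincandes
  sorted[6] = descent$parcelincan
  sorted[7] = elincandescent$parc
  sorted[8] = ent$parcelincandesc
  sorted[9] = escent$parcelincand
  sorted[10] = incandescent$parcel
  sorted[11] = lincandescent$parce
  sorted[12] = ncandescent$parceli
  sorted[13] = ndescent$parcelinca
  sorted[14] = nt$parcelincandesce
  sorted[15] = parcelincandescent$
  sorted[16] = rcelincandescent$pa
  sorted[17] = scent$parcelincande
  sorted[18] = t$parcelincandescen
sorted[3] = candescent$parcelin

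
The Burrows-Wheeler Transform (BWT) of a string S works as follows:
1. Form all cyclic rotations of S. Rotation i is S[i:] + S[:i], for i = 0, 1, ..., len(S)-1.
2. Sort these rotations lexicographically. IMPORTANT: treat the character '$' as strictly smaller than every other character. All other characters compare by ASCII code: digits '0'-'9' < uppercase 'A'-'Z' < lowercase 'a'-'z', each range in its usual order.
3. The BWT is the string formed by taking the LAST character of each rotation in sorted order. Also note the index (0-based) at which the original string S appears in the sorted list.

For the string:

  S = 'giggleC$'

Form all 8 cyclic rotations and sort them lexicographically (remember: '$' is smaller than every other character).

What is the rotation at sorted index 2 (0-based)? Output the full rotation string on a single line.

All 8 rotations (rotation i = S[i:]+S[:i]):
  rot[0] = giggleC$
  rot[1] = iggleC$g
  rot[2] = ggleC$gi
  rot[3] = gleC$gig
  rot[4] = leC$gigg
  rot[5] = eC$giggl
  rot[6] = C$giggle
  rot[7] = $giggleC
Sorted (with $ < everything):
  sorted[0] = $giggleC
  sorted[1] = C$giggle
  sorted[2] = eC$giggl
  sorted[3] = ggleC$gi
  sorted[4] = giggleC$
  sorted[5] = gleC$gig
  sorted[6] = iggleC$g
  sorted[7] = leC$gigg
sorted[2] = eC$giggl

Answer: eC$giggl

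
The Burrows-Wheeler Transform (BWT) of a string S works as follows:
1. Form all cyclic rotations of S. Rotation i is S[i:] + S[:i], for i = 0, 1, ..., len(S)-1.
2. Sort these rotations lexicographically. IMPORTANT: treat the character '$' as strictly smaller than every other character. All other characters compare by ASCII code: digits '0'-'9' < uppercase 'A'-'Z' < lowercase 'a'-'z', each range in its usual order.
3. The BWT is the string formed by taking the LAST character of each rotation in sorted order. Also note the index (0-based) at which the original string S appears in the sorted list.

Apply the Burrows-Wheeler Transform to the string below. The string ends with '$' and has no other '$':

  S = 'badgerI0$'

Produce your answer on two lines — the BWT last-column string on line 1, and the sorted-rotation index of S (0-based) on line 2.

Answer: 0Irb$agde
4

Derivation:
All 9 rotations (rotation i = S[i:]+S[:i]):
  rot[0] = badgerI0$
  rot[1] = adgerI0$b
  rot[2] = dgerI0$ba
  rot[3] = gerI0$bad
  rot[4] = erI0$badg
  rot[5] = rI0$badge
  rot[6] = I0$badger
  rot[7] = 0$badgerI
  rot[8] = $badgerI0
Sorted (with $ < everything):
  sorted[0] = $badgerI0  (last char: '0')
  sorted[1] = 0$badgerI  (last char: 'I')
  sorted[2] = I0$badger  (last char: 'r')
  sorted[3] = adgerI0$b  (last char: 'b')
  sorted[4] = badgerI0$  (last char: '$')
  sorted[5] = dgerI0$ba  (last char: 'a')
  sorted[6] = erI0$badg  (last char: 'g')
  sorted[7] = gerI0$bad  (last char: 'd')
  sorted[8] = rI0$badge  (last char: 'e')
Last column: 0Irb$agde
Original string S is at sorted index 4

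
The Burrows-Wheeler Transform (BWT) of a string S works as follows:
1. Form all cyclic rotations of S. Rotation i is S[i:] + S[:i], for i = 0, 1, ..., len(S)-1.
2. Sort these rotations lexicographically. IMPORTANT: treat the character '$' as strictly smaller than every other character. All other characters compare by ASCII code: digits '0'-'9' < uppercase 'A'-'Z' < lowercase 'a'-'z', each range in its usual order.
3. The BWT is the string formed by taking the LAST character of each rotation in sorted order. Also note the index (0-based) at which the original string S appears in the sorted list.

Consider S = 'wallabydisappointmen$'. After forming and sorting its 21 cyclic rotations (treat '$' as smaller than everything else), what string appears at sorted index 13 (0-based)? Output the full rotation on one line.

All 21 rotations (rotation i = S[i:]+S[:i]):
  rot[0] = wallabydisappointmen$
  rot[1] = allabydisappointmen$w
  rot[2] = llabydisappointmen$wa
  rot[3] = labydisappointmen$wal
  rot[4] = abydisappointmen$wall
  rot[5] = bydisappointmen$walla
  rot[6] = ydisappointmen$wallab
  rot[7] = disappointmen$wallaby
  rot[8] = isappointmen$wallabyd
  rot[9] = sappointmen$wallabydi
  rot[10] = appointmen$wallabydis
  rot[11] = ppointmen$wallabydisa
  rot[12] = pointmen$wallabydisap
  rot[13] = ointmen$wallabydisapp
  rot[14] = intmen$wallabydisappo
  rot[15] = ntmen$wallabydisappoi
  rot[16] = tmen$wallabydisappoin
  rot[17] = men$wallabydisappoint
  rot[18] = en$wallabydisappointm
  rot[19] = n$wallabydisappointme
  rot[20] = $wallabydisappointmen
Sorted (with $ < everything):
  sorted[0] = $wallabydisappointmen
  sorted[1] = abydisappointmen$wall
  sorted[2] = allabydisappointmen$w
  sorted[3] = appointmen$wallabydis
  sorted[4] = bydisappointmen$walla
  sorted[5] = disappointmen$wallaby
  sorted[6] = en$wallabydisappointm
  sorted[7] = intmen$wallabydisappo
  sorted[8] = isappointmen$wallabyd
  sorted[9] = labydisappointmen$wal
  sorted[10] = llabydisappointmen$wa
  sorted[11] = men$wallabydisappoint
  sorted[12] = n$wallabydisappointme
  sorted[13] = ntmen$wallabydisappoi
  sorted[14] = ointmen$wallabydisapp
  sorted[15] = pointmen$wallabydisap
  sorted[16] = ppointmen$wallabydisa
  sorted[17] = sappointmen$wallabydi
  sorted[18] = tmen$wallabydisappoin
  sorted[19] = wallabydisappointmen$
  sorted[20] = ydisappointmen$wallab
sorted[13] = ntmen$wallabydisappoi

Answer: ntmen$wallabydisappoi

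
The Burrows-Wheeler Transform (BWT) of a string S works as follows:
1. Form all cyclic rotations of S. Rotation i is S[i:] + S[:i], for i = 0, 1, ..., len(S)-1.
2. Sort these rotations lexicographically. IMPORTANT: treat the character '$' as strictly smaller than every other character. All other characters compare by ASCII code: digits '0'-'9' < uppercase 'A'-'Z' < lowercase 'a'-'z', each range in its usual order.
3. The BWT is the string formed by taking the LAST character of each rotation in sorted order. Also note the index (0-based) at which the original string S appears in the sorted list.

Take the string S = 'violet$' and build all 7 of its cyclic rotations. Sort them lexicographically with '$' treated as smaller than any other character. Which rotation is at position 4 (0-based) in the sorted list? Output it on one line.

All 7 rotations (rotation i = S[i:]+S[:i]):
  rot[0] = violet$
  rot[1] = iolet$v
  rot[2] = olet$vi
  rot[3] = let$vio
  rot[4] = et$viol
  rot[5] = t$viole
  rot[6] = $violet
Sorted (with $ < everything):
  sorted[0] = $violet
  sorted[1] = et$viol
  sorted[2] = iolet$v
  sorted[3] = let$vio
  sorted[4] = olet$vi
  sorted[5] = t$viole
  sorted[6] = violet$
sorted[4] = olet$vi

Answer: olet$vi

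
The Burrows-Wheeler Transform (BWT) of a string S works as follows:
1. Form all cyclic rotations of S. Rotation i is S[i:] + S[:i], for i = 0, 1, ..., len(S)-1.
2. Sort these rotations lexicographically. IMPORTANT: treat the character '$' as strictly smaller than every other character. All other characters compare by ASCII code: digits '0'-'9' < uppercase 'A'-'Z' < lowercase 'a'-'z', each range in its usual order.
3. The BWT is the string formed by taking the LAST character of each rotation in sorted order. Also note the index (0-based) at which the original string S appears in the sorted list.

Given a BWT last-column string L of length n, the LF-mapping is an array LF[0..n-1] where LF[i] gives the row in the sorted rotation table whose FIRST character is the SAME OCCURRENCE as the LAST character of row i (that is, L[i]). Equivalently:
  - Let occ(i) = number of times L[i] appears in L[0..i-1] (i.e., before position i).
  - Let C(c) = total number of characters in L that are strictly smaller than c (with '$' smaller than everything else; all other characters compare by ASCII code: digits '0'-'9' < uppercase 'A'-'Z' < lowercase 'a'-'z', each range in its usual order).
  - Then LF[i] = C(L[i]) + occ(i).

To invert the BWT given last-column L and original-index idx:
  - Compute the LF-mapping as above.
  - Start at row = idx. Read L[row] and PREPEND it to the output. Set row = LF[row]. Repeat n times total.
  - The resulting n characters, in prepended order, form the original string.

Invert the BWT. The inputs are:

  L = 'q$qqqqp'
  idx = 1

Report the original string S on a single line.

LF mapping: 2 0 3 4 5 6 1
Walk LF starting at row 1, prepending L[row]:
  step 1: row=1, L[1]='$', prepend. Next row=LF[1]=0
  step 2: row=0, L[0]='q', prepend. Next row=LF[0]=2
  step 3: row=2, L[2]='q', prepend. Next row=LF[2]=3
  step 4: row=3, L[3]='q', prepend. Next row=LF[3]=4
  step 5: row=4, L[4]='q', prepend. Next row=LF[4]=5
  step 6: row=5, L[5]='q', prepend. Next row=LF[5]=6
  step 7: row=6, L[6]='p', prepend. Next row=LF[6]=1
Reversed output: pqqqqq$

Answer: pqqqqq$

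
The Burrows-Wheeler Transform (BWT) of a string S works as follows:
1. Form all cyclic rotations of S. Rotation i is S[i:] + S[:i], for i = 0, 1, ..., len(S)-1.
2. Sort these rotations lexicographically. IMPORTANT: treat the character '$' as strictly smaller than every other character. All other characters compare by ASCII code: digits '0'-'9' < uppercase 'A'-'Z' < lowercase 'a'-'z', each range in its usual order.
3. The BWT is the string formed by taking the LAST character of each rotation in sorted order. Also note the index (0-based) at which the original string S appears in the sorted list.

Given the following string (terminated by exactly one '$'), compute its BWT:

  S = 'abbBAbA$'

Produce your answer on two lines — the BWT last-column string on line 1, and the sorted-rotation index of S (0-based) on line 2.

All 8 rotations (rotation i = S[i:]+S[:i]):
  rot[0] = abbBAbA$
  rot[1] = bbBAbA$a
  rot[2] = bBAbA$ab
  rot[3] = BAbA$abb
  rot[4] = AbA$abbB
  rot[5] = bA$abbBA
  rot[6] = A$abbBAb
  rot[7] = $abbBAbA
Sorted (with $ < everything):
  sorted[0] = $abbBAbA  (last char: 'A')
  sorted[1] = A$abbBAb  (last char: 'b')
  sorted[2] = AbA$abbB  (last char: 'B')
  sorted[3] = BAbA$abb  (last char: 'b')
  sorted[4] = abbBAbA$  (last char: '$')
  sorted[5] = bA$abbBA  (last char: 'A')
  sorted[6] = bBAbA$ab  (last char: 'b')
  sorted[7] = bbBAbA$a  (last char: 'a')
Last column: AbBb$Aba
Original string S is at sorted index 4

Answer: AbBb$Aba
4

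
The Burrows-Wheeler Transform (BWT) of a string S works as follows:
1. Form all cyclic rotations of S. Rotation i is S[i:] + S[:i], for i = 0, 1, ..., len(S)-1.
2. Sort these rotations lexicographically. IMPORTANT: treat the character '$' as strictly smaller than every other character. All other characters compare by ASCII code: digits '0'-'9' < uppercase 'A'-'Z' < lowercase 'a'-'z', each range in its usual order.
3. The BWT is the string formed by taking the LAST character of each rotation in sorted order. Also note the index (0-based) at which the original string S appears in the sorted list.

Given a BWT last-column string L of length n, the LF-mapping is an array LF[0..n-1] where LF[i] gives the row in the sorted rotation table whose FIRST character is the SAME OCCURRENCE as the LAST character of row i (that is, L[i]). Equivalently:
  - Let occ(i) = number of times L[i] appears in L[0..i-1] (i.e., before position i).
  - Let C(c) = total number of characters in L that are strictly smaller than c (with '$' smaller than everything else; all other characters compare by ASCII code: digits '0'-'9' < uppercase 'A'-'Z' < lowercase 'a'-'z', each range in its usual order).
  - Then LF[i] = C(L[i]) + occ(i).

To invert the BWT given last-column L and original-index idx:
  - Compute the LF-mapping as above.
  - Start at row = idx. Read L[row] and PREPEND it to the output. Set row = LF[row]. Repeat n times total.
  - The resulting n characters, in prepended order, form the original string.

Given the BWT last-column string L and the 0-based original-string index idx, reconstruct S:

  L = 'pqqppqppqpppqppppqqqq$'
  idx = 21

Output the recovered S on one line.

Answer: qqqqqpqppqpppqpppppqp$

Derivation:
LF mapping: 1 13 14 2 3 15 4 5 16 6 7 8 17 9 10 11 12 18 19 20 21 0
Walk LF starting at row 21, prepending L[row]:
  step 1: row=21, L[21]='$', prepend. Next row=LF[21]=0
  step 2: row=0, L[0]='p', prepend. Next row=LF[0]=1
  step 3: row=1, L[1]='q', prepend. Next row=LF[1]=13
  step 4: row=13, L[13]='p', prepend. Next row=LF[13]=9
  step 5: row=9, L[9]='p', prepend. Next row=LF[9]=6
  step 6: row=6, L[6]='p', prepend. Next row=LF[6]=4
  step 7: row=4, L[4]='p', prepend. Next row=LF[4]=3
  step 8: row=3, L[3]='p', prepend. Next row=LF[3]=2
  step 9: row=2, L[2]='q', prepend. Next row=LF[2]=14
  step 10: row=14, L[14]='p', prepend. Next row=LF[14]=10
  step 11: row=10, L[10]='p', prepend. Next row=LF[10]=7
  step 12: row=7, L[7]='p', prepend. Next row=LF[7]=5
  step 13: row=5, L[5]='q', prepend. Next row=LF[5]=15
  step 14: row=15, L[15]='p', prepend. Next row=LF[15]=11
  step 15: row=11, L[11]='p', prepend. Next row=LF[11]=8
  step 16: row=8, L[8]='q', prepend. Next row=LF[8]=16
  step 17: row=16, L[16]='p', prepend. Next row=LF[16]=12
  step 18: row=12, L[12]='q', prepend. Next row=LF[12]=17
  step 19: row=17, L[17]='q', prepend. Next row=LF[17]=18
  step 20: row=18, L[18]='q', prepend. Next row=LF[18]=19
  step 21: row=19, L[19]='q', prepend. Next row=LF[19]=20
  step 22: row=20, L[20]='q', prepend. Next row=LF[20]=21
Reversed output: qqqqqpqppqpppqpppppqp$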